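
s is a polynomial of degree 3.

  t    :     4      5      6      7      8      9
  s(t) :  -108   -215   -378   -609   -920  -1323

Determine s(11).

-2453

First differences: -107, -163, -231, -311, -403. Second differences: -56, -68, -80, -92. Third differences: -12, -12, -12.
Level-3 differences are constant, so s has degree 3.
Fitting a degree-3 polynomial gives s(t) = -2t³ + 2t² - 3t.
Then s(11) = -2453.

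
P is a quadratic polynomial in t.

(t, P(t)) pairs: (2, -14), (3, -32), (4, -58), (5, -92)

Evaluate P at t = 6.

-134

First differences: -18, -26, -34. Second differences: -8, -8.
Level-2 differences are constant, so P has degree 2.
Fitting a degree-2 polynomial gives P(t) = -4t² + 2t - 2.
Then P(6) = -134.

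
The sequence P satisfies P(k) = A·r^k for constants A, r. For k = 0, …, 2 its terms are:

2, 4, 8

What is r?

2

Consecutive ratio: 4/2 = 2, and 8/4 = 2, so r = 2.
Then A·2^0 = 2 gives A = 2, and P(k) = 2·2^k.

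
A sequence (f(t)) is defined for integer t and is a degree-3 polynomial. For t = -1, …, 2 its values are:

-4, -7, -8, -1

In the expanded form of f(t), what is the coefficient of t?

-3

Write f(t) = at³ + bt² + ct + d; the 4 given values yield a linear system in the 4 coefficients.
Solving, f(t) = t³ + t² - 3t - 7.
The coefficient of t is -3.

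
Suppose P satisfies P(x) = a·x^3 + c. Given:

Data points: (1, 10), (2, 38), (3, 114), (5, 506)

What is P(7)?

1378

From P(1) = 10 and P(2) = 38: 1a + c = 10 and 8a + c = 38.
Subtracting: 7a = 28, so a = 4; then c = 10 − 4·1 = 6.
So P(x) = 4x³ + 6, and P(7) = 1378.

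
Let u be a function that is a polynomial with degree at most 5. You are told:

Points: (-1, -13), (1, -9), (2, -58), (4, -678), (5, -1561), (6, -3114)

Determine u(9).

-14793

Write u(n) = an^5 + bn^4 + cn³ + dn² + en + p; the 6 given values yield a linear system in the 6 coefficients.
Solving, the leading coefficient vanishes, and u(n) = -2n^4 - 2n³ - 3n² + 4n - 6.
Then u(9) = -14793.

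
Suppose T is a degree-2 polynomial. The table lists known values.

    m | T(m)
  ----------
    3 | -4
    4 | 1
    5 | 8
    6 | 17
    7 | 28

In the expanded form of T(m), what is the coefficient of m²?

1

First differences: 5, 7, 9, 11. Second differences: 2, 2, 2.
Level-2 differences are constant, so T has degree 2.
Fitting a degree-2 polynomial gives T(m) = m² - 2m - 7.
The coefficient of m² is 1.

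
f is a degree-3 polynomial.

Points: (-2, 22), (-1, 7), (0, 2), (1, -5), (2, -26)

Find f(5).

First differences: -15, -5, -7, -21. Second differences: 10, -2, -14. Third differences: -12, -12.
Level-3 differences are constant, so f has degree 3.
Fitting a degree-3 polynomial gives f(x) = -2x³ - x² - 4x + 2.
Then f(5) = -293.

-293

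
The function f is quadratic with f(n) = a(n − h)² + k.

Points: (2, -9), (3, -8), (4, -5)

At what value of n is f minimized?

First differences 1, 3; second difference 2 = 2a, so a = 1.
Expanding, the n-coefficient is −2ah = -2h; matching it to the data gives h = 2, and then k = -9.
So f(n) = 1(n − 2)² − 9.
Hence h = 2.

2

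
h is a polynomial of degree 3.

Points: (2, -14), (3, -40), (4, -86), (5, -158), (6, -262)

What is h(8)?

-590

First differences: -26, -46, -72, -104. Second differences: -20, -26, -32. Third differences: -6, -6.
Level-3 differences are constant, so h has degree 3.
Fitting a degree-3 polynomial gives h(t) = -t³ - t² - 2t + 2.
Then h(8) = -590.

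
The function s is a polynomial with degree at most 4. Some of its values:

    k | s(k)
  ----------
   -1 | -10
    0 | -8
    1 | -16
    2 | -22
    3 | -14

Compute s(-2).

Write s(k) = ak^4 + bk³ + ck² + dk + e; the 5 given values yield a linear system in the 5 coefficients.
Solving, the leading coefficient vanishes, and s(k) = 2k³ - 5k² - 5k - 8.
Then s(-2) = -34.

-34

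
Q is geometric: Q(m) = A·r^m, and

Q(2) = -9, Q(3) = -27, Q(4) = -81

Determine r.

Consecutive ratio: -27/(-9) = 3, and -81/(-27) = 3, so r = 3.
Then A·3^2 = -9 gives A = -1, and Q(m) = -1·3^m.

3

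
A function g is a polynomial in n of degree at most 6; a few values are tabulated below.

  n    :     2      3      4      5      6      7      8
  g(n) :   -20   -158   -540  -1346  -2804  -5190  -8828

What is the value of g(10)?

Write g(n) = an^6 + bn^5 + cn^4 + dn³ + en² + pn + q; the 7 given values yield a linear system in the 7 coefficients.
Solving, the top 2 coefficients vanish, and g(n) = -2n^4 - 2n³ + 6n² + 4.
Then g(10) = -21396.

-21396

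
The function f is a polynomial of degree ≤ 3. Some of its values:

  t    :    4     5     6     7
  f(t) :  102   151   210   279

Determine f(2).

34

Write f(t) = at³ + bt² + ct + d; the 4 given values yield a linear system in the 4 coefficients.
Solving, the leading coefficient vanishes, and f(t) = 5t² + 4t + 6.
Then f(2) = 34.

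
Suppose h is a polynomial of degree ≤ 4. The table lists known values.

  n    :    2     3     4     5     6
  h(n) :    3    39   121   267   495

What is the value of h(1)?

-5

First differences: 36, 82, 146, 228. Second differences: 46, 64, 82. Third differences: 18, 18.
Level-3 differences are constant, so h has degree 3.
Fitting a degree-3 polynomial gives h(n) = 3n³ - 4n² - n - 3.
Then h(1) = -5.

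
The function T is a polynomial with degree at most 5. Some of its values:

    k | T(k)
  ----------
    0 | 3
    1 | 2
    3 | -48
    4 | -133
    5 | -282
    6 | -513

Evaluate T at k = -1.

Write T(k) = ak^5 + bk^4 + ck³ + dk² + ek + p; the 6 given values yield a linear system in the 6 coefficients.
Solving, the top 2 coefficients vanish, and T(k) = -3k³ + 4k² - 2k + 3.
Then T(-1) = 12.

12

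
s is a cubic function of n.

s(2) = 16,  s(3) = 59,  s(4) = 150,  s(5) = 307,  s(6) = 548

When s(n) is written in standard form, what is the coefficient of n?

1

Write s(n) = an³ + bn² + cn + d; the 5 given values yield a linear system in the 4 coefficients.
Solving, s(n) = 3n³ - 3n² + n + 2.
The coefficient of n is 1.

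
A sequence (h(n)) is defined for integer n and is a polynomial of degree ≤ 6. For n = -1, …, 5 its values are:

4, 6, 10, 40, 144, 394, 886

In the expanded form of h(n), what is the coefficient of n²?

First differences: 2, 4, 30, 104, 250, 492. Second differences: 2, 26, 74, 146, 242. Third differences: 24, 48, 72, 96. Fourth differences: 24, 24, 24.
Level-4 differences are constant, so h has degree 4.
Fitting a degree-4 polynomial gives h(n) = n^4 + 2n³ + n + 6.
The coefficient of n² is 0.

0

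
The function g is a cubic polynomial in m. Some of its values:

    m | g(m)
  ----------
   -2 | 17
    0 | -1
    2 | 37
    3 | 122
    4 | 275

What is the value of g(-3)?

Write g(m) = am³ + bm² + cm + d; the 5 given values yield a linear system in the 4 coefficients.
Solving, g(m) = 3m³ + 7m² - 7m - 1.
Then g(-3) = 2.

2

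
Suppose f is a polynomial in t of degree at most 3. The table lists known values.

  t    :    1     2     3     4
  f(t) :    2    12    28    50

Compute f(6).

Write f(t) = at³ + bt² + ct + d; the 4 given values yield a linear system in the 4 coefficients.
Solving, the leading coefficient vanishes, and f(t) = 3t² + t - 2.
Then f(6) = 112.

112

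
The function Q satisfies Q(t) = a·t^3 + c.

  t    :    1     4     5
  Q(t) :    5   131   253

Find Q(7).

689

From Q(1) = 5 and Q(4) = 131: 1a + c = 5 and 64a + c = 131.
Subtracting: 63a = 126, so a = 2; then c = 5 − 2·1 = 3.
So Q(t) = 2t³ + 3, and Q(7) = 689.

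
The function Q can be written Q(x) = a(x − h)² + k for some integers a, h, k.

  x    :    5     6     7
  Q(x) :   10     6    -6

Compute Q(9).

-54

First differences -4, -12; second difference -8 = 2a, so a = -4.
Expanding, the x-coefficient is −2ah = 8h; matching it to the data gives h = 5, and then k = 10.
So Q(x) = -4(x − 5)² + 10.
Q(9) = -4·4² + 10 = -54.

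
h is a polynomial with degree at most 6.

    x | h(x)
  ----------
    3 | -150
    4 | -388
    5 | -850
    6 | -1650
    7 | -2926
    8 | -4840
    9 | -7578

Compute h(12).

First differences: -238, -462, -800, -1276, -1914, -2738. Second differences: -224, -338, -476, -638, -824. Third differences: -114, -138, -162, -186. Fourth differences: -24, -24, -24.
Level-4 differences are constant, so h has degree 4.
Fitting a degree-4 polynomial gives h(x) = -x^4 - x³ - 3x² - 5x.
Then h(12) = -22956.

-22956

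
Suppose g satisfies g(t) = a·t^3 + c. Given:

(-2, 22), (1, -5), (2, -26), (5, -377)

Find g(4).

From g(-2) = 22 and g(1) = -5: -8a + c = 22 and 1a + c = -5.
Subtracting: 9a = -27, so a = -3; then c = 22 − (-3)·(-8) = -2.
So g(t) = -3t³ − 2, and g(4) = -194.

-194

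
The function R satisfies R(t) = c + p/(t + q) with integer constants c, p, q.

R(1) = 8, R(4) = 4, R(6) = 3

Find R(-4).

(R(t) − c)(t + q) = p for each data point; the three points give a linear system in c and q, then p follows.
Solving: c = 0, q = 2, p = 24, so R(t) = 24/(t + 2).
Then R(-4) = 0 + 24/(-2) = -12.

-12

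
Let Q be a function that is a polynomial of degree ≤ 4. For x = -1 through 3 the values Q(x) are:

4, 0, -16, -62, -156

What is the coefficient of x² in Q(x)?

First differences: -4, -16, -46, -94. Second differences: -12, -30, -48. Third differences: -18, -18.
Level-3 differences are constant, so Q has degree 3.
Fitting a degree-3 polynomial gives Q(x) = -3x³ - 6x² - 7x.
The coefficient of x² is -6.

-6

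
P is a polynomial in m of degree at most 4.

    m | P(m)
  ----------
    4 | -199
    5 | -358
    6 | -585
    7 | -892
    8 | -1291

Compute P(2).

First differences: -159, -227, -307, -399. Second differences: -68, -80, -92. Third differences: -12, -12.
Level-3 differences are constant, so P has degree 3.
Fitting a degree-3 polynomial gives P(m) = -2m³ - 4m² - m - 3.
Then P(2) = -37.

-37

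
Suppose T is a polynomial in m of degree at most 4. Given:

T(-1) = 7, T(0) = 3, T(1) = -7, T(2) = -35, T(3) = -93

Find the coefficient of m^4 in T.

0

First differences: -4, -10, -28, -58. Second differences: -6, -18, -30. Third differences: -12, -12.
Level-3 differences are constant, so T has degree 3.
Fitting a degree-3 polynomial gives T(m) = -2m³ - 3m² - 5m + 3.
The coefficient of m^4 is 0.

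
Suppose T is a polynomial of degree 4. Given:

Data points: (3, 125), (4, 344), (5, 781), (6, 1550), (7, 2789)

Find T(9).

7349

Write T(x) = ax^4 + bx³ + cx² + dx + e; the 5 given values yield a linear system in the 5 coefficients.
Solving, T(x) = x^4 + x³ + 7x - 4.
Then T(9) = 7349.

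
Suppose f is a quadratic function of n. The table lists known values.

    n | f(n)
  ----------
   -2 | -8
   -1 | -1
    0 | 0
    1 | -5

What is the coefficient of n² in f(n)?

First differences: 7, 1, -5. Second differences: -6, -6.
Level-2 differences are constant, so f has degree 2.
Fitting a degree-2 polynomial gives f(n) = -3n² - 2n.
The coefficient of n² is -3.

-3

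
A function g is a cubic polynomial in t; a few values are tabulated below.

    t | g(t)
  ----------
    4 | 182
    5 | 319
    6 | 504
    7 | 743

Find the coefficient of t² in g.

Write g(t) = at³ + bt² + ct + d; the 4 given values yield a linear system in the 4 coefficients.
Solving, g(t) = t³ + 9t² - 5t - 6.
The coefficient of t² is 9.

9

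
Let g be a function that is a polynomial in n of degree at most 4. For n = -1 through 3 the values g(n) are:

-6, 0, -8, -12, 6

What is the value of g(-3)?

First differences: 6, -8, -4, 18. Second differences: -14, 4, 22. Third differences: 18, 18.
Level-3 differences are constant, so g has degree 3.
Fitting a degree-3 polynomial gives g(n) = 3n³ - 7n² - 4n.
Then g(-3) = -132.

-132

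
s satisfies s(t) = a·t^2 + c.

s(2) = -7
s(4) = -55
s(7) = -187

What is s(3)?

-27

From s(2) = -7 and s(4) = -55: 4a + c = -7 and 16a + c = -55.
Subtracting: 12a = -48, so a = -4; then c = -7 − (-4)·4 = 9.
So s(t) = -4t² + 9, and s(3) = -27.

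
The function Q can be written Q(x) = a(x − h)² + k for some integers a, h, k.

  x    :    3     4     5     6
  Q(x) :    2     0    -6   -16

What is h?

First differences -2, -6, -10; second difference -4 = 2a, so a = -2.
Expanding, the x-coefficient is −2ah = 4h; matching it to the data gives h = 3, and then k = 2.
So Q(x) = -2(x − 3)² + 2.
Hence h = 3.

3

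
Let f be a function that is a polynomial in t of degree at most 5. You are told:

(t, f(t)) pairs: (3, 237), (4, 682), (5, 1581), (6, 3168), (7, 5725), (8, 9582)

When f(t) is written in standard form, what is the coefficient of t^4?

First differences: 445, 899, 1587, 2557, 3857. Second differences: 454, 688, 970, 1300. Third differences: 234, 282, 330. Fourth differences: 48, 48.
Level-4 differences are constant, so f has degree 4.
Fitting a degree-4 polynomial gives f(t) = 2t^4 + 3t³ - 3t² + 5t + 6.
The coefficient of t^4 is 2.

2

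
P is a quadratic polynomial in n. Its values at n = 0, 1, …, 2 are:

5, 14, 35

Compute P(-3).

50

Write P(n) = an² + bn + c; the 3 given values yield a linear system in the 3 coefficients.
Solving, P(n) = 6n² + 3n + 5.
Then P(-3) = 50.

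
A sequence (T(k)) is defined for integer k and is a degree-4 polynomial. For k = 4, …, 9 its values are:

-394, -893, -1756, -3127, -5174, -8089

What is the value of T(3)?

-139

First differences: -499, -863, -1371, -2047, -2915. Second differences: -364, -508, -676, -868. Third differences: -144, -168, -192. Fourth differences: -24, -24.
Level-4 differences are constant, so T has degree 4.
Fitting a degree-4 polynomial gives T(k) = -k^4 - 2k³ - k² + k + 2.
Then T(3) = -139.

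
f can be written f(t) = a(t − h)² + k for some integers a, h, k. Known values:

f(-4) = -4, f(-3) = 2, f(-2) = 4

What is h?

-2

First differences 6, 2; second difference -4 = 2a, so a = -2.
Expanding, the t-coefficient is −2ah = 4h; matching it to the data gives h = -2, and then k = 4.
So f(t) = -2(t + 2)² + 4.
Hence h = -2.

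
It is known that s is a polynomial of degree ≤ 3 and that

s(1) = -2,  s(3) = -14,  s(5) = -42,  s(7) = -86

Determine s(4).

-26

Write s(k) = ak³ + bk² + ck + d; the 4 given values yield a linear system in the 4 coefficients.
Solving, the leading coefficient vanishes, and s(k) = -2k² + 2k - 2.
Then s(4) = -26.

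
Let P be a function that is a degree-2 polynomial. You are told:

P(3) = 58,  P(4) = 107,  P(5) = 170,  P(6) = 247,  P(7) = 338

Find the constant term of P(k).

-5

First differences: 49, 63, 77, 91. Second differences: 14, 14, 14.
Level-2 differences are constant, so P has degree 2.
Fitting a degree-2 polynomial gives P(k) = 7k² - 5.
The constant term is P(0) = -5.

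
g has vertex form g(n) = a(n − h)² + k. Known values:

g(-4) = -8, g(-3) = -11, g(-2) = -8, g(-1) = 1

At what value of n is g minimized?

-3

First differences -3, 3, 9; second difference 6 = 2a, so a = 3.
Expanding, the n-coefficient is −2ah = -6h; matching it to the data gives h = -3, and then k = -11.
So g(n) = 3(n + 3)² − 11.
Hence h = -3.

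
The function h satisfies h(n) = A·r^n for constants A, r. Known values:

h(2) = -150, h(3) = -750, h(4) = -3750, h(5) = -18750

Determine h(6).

-93750

Consecutive ratio: -750/(-150) = 5, and -3750/(-750) = 5, so r = 5.
Then A·5^2 = -150 gives A = -6, and h(n) = -6·5^n.
h(6) = -6·5^6 = -93750.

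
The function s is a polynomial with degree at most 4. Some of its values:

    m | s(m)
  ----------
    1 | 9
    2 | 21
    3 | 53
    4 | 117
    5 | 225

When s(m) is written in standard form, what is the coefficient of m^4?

0

First differences: 12, 32, 64, 108. Second differences: 20, 32, 44. Third differences: 12, 12.
Level-3 differences are constant, so s has degree 3.
Fitting a degree-3 polynomial gives s(m) = 2m³ - 2m² + 4m + 5.
The coefficient of m^4 is 0.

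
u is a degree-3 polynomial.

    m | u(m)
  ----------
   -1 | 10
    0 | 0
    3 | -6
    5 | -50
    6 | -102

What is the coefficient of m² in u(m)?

Write u(m) = am³ + bm² + cm + d; the 5 given values yield a linear system in the 4 coefficients.
Solving, u(m) = -m³ + 4m² - 5m.
The coefficient of m² is 4.

4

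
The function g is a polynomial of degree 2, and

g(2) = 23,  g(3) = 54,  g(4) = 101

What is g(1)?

Write g(m) = am² + bm + c; the 3 given values yield a linear system in the 3 coefficients.
Solving, g(m) = 8m² - 9m + 9.
Then g(1) = 8.

8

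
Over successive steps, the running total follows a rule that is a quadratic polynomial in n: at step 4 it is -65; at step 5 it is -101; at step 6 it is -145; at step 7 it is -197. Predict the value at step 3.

Write the value at n as P(n).
Write P(n) = an² + bn + c; the 4 given values yield a linear system in the 3 coefficients.
Solving, P(n) = -4n² - 1.
Then P(3) = -37.

-37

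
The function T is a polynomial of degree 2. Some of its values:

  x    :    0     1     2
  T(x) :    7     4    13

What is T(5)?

112

Write T(x) = ax² + bx + c; the 3 given values yield a linear system in the 3 coefficients.
Solving, T(x) = 6x² - 9x + 7.
Then T(5) = 112.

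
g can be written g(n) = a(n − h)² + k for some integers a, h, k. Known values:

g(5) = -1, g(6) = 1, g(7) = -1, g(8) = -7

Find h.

6

First differences 2, -2, -6; second difference -4 = 2a, so a = -2.
Expanding, the n-coefficient is −2ah = 4h; matching it to the data gives h = 6, and then k = 1.
So g(n) = -2(n − 6)² + 1.
Hence h = 6.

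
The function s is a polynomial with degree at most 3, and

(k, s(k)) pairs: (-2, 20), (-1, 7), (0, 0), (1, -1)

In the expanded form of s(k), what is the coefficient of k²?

First differences: -13, -7, -1. Second differences: 6, 6.
Level-2 differences are constant, so s has degree 2.
Fitting a degree-2 polynomial gives s(k) = 3k² - 4k.
The coefficient of k² is 3.

3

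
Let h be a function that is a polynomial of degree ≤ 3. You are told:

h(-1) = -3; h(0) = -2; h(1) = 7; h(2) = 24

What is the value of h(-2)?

4

Write h(k) = ak³ + bk² + ck + d; the 4 given values yield a linear system in the 4 coefficients.
Solving, the leading coefficient vanishes, and h(k) = 4k² + 5k - 2.
Then h(-2) = 4.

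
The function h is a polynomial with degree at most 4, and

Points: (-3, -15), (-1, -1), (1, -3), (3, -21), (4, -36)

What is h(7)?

Write h(m) = am^4 + bm³ + cm² + dm + e; the 5 given values yield a linear system in the 5 coefficients.
Solving, the top 2 coefficients vanish, and h(m) = -2m² - m.
Then h(7) = -105.

-105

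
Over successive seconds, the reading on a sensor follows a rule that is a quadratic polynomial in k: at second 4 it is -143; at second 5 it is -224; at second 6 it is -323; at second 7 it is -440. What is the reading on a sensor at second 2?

-35

Write the value at k as Q(k).
First differences: -81, -99, -117. Second differences: -18, -18.
Level-2 differences are constant, so Q has degree 2.
Fitting a degree-2 polynomial gives Q(k) = -9k² + 1.
Then Q(2) = -35.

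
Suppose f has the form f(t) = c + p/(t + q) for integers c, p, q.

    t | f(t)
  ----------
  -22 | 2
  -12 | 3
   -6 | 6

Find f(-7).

(f(t) − c)(t + q) = p for each data point; the three points give a linear system in c and q, then p follows.
Solving: c = 1, q = 2, p = -20, so f(t) = 1 − 20/(t + 2).
Then f(-7) = 1 − 20/(-5) = 5.

5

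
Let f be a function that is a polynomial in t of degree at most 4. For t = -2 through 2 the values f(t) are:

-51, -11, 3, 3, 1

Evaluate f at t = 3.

First differences: 40, 14, 0, -2. Second differences: -26, -14, -2. Third differences: 12, 12.
Level-3 differences are constant, so f has degree 3.
Extending the table by one column gives the next first difference 8, so f(3) = 1 + 8 = 9.

9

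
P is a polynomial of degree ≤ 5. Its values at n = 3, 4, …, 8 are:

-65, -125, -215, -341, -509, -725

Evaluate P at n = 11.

-1721

Write P(n) = an^5 + bn^4 + cn³ + dn² + en + p; the 6 given values yield a linear system in the 6 coefficients.
Solving, the top 2 coefficients vanish, and P(n) = -n³ - 3n² - 2n - 5.
Then P(11) = -1721.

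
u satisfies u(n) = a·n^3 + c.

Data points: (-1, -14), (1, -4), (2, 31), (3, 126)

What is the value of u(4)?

From u(-1) = -14 and u(1) = -4: -1a + c = -14 and 1a + c = -4.
Subtracting: 2a = 10, so a = 5; then c = -14 − 5·(-1) = -9.
So u(n) = 5n³ − 9, and u(4) = 311.

311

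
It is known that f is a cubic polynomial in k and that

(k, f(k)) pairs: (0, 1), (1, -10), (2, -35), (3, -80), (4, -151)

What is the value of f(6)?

Write f(k) = ak³ + bk² + ck + d; the 5 given values yield a linear system in the 4 coefficients.
Solving, f(k) = -k³ - 4k² - 6k + 1.
Then f(6) = -395.

-395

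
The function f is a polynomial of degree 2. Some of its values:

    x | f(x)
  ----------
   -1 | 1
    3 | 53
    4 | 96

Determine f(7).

297

Write f(x) = ax² + bx + c; the 3 given values yield a linear system in the 3 coefficients.
Solving, f(x) = 6x² + x - 4.
Then f(7) = 297.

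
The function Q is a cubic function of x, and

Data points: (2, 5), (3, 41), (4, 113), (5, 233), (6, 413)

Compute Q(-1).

-7

First differences: 36, 72, 120, 180. Second differences: 36, 48, 60. Third differences: 12, 12.
Level-3 differences are constant, so Q has degree 3.
Fitting a degree-3 polynomial gives Q(x) = 2x³ - 2x - 7.
Then Q(-1) = -7.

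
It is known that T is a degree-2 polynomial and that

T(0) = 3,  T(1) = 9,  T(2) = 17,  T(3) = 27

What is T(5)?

First differences: 6, 8, 10. Second differences: 2, 2.
Level-2 differences are constant, so T has degree 2.
Fitting a degree-2 polynomial gives T(k) = k² + 5k + 3.
Then T(5) = 53.

53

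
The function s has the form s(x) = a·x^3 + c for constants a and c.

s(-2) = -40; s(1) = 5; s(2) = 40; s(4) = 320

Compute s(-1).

From s(-2) = -40 and s(1) = 5: -8a + c = -40 and 1a + c = 5.
Subtracting: 9a = 45, so a = 5; then c = -40 − 5·(-8) = 0.
So s(x) = 5x³ + 0, and s(-1) = -5.

-5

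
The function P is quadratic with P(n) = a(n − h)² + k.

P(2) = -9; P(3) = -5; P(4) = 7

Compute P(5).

First differences 4, 12; second difference 8 = 2a, so a = 4.
Expanding, the n-coefficient is −2ah = -8h; matching it to the data gives h = 2, and then k = -9.
So P(n) = 4(n − 2)² − 9.
P(5) = 4·3² − 9 = 27.

27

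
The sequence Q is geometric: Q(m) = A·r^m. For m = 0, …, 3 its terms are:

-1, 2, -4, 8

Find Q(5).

Consecutive ratio: 2/(-1) = -2, and -4/2 = -2, so r = -2.
Then A·(-2)^0 = -1 gives A = -1, and Q(m) = -1·(-2)^m.
Q(5) = -1·(-2)^5 = 32.

32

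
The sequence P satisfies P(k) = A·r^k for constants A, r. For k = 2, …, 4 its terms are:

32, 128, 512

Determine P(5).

2048

Consecutive ratio: 128/32 = 4, and 512/128 = 4, so r = 4.
Then A·4^2 = 32 gives A = 2, and P(k) = 2·4^k.
P(5) = 2·4^5 = 2048.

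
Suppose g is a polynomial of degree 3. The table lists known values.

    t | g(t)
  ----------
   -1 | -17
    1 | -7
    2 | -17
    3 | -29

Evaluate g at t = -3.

-107

Write g(t) = at³ + bt² + ct + d; the 4 given values yield a linear system in the 4 coefficients.
Solving, g(t) = t³ - 7t² + 4t - 5.
Then g(-3) = -107.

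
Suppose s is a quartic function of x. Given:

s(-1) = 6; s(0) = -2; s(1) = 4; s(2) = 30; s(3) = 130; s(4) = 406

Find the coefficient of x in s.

Write s(x) = ax^4 + bx³ + cx² + dx + e; the 6 given values yield a linear system in the 5 coefficients.
Solving, s(x) = 2x^4 - 3x³ + 5x² + 2x - 2.
The coefficient of x is 2.

2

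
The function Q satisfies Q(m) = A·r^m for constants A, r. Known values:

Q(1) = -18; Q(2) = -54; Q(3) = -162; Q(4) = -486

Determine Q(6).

-4374

Consecutive ratio: -54/(-18) = 3, and -162/(-54) = 3, so r = 3.
Then A·3^1 = -18 gives A = -6, and Q(m) = -6·3^m.
Q(6) = -6·3^6 = -4374.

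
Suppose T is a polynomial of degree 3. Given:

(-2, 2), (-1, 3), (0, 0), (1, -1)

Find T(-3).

-9

Write T(t) = at³ + bt² + ct + d; the 4 given values yield a linear system in the 4 coefficients.
Solving, T(t) = t³ + t² - 3t.
Then T(-3) = -9.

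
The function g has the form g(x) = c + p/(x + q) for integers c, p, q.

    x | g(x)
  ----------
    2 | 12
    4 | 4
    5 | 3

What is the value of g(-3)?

(g(x) − c)(x + q) = p for each data point; the three points give a linear system in c and q, then p follows.
Solving: c = 0, q = -1, p = 12, so g(x) = 12/(x − 1).
Then g(-3) = 0 + 12/(-4) = -3.

-3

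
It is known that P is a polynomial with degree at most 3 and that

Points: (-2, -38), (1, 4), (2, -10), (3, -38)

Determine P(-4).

-136

Write P(k) = ak³ + bk² + ck + d; the 4 given values yield a linear system in the 4 coefficients.
Solving, the leading coefficient vanishes, and P(k) = -7k² + 7k + 4.
Then P(-4) = -136.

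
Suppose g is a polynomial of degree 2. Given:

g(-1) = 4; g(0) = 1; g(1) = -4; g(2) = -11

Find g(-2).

5

Write g(m) = am² + bm + c; the 4 given values yield a linear system in the 3 coefficients.
Solving, g(m) = -m² - 4m + 1.
Then g(-2) = 5.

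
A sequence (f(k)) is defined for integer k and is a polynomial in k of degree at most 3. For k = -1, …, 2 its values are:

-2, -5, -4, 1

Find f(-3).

First differences: -3, 1, 5. Second differences: 4, 4.
Level-2 differences are constant, so f has degree 2.
Fitting a degree-2 polynomial gives f(k) = 2k² - k - 5.
Then f(-3) = 16.

16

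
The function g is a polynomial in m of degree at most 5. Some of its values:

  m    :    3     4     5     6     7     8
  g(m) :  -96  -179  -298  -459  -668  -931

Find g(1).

-14

First differences: -83, -119, -161, -209, -263. Second differences: -36, -42, -48, -54. Third differences: -6, -6, -6.
Level-3 differences are constant, so g has degree 3.
Fitting a degree-3 polynomial gives g(m) = -m³ - 6m² - 4m - 3.
Then g(1) = -14.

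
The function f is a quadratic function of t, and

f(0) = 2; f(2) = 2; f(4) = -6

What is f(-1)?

Write f(t) = at² + bt + c; the 3 given values yield a linear system in the 3 coefficients.
Solving, f(t) = -t² + 2t + 2.
Then f(-1) = -1.

-1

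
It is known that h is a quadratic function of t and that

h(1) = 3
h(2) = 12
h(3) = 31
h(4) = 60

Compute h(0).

4

Write h(t) = at² + bt + c; the 4 given values yield a linear system in the 3 coefficients.
Solving, h(t) = 5t² - 6t + 4.
Then h(0) = 4.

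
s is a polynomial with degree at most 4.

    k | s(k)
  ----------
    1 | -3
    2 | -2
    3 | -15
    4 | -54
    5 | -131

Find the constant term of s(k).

-6

Write s(k) = ak^4 + bk³ + ck² + dk + e; the 5 given values yield a linear system in the 5 coefficients.
Solving, the leading coefficient vanishes, and s(k) = -2k³ + 5k² - 6.
The constant term is s(0) = -6.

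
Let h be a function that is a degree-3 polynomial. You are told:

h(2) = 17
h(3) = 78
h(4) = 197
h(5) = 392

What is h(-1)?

Write h(x) = ax³ + bx² + cx + d; the 4 given values yield a linear system in the 4 coefficients.
Solving, h(x) = 3x³ + 2x² - 6x - 3.
Then h(-1) = 2.

2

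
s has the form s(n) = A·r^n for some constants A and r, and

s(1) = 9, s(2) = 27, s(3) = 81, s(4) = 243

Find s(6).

2187

Consecutive ratio: 27/9 = 3, and 81/27 = 3, so r = 3.
Then A·3^1 = 9 gives A = 3, and s(n) = 3·3^n.
s(6) = 3·3^6 = 2187.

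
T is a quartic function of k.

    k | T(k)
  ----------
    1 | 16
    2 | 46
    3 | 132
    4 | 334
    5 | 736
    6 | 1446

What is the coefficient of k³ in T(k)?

0

First differences: 30, 86, 202, 402, 710. Second differences: 56, 116, 200, 308. Third differences: 60, 84, 108. Fourth differences: 24, 24.
Level-4 differences are constant, so T has degree 4.
Fitting a degree-4 polynomial gives T(k) = k^4 + 3k² + 6k + 6.
The coefficient of k³ is 0.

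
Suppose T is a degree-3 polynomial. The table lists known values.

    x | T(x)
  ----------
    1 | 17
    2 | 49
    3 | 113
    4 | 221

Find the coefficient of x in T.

6

Write T(x) = ax³ + bx² + cx + d; the 4 given values yield a linear system in the 4 coefficients.
Solving, T(x) = 2x³ + 4x² + 6x + 5.
The coefficient of x is 6.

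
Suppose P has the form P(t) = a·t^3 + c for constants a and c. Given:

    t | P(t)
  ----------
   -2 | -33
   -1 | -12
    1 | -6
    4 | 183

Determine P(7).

From P(-2) = -33 and P(-1) = -12: -8a + c = -33 and -1a + c = -12.
Subtracting: 7a = 21, so a = 3; then c = -33 − 3·(-8) = -9.
So P(t) = 3t³ − 9, and P(7) = 1020.

1020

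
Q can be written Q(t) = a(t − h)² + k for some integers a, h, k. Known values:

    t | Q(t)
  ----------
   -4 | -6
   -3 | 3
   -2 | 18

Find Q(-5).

First differences 9, 15; second difference 6 = 2a, so a = 3.
Expanding, the t-coefficient is −2ah = -6h; matching it to the data gives h = -5, and then k = -9.
So Q(t) = 3(t + 5)² − 9.
Q(-5) = 3·0² − 9 = -9.

-9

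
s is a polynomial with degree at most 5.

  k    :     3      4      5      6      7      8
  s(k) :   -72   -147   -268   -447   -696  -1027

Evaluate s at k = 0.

-3

Write s(k) = ak^5 + bk^4 + ck³ + dk² + ek + p; the 6 given values yield a linear system in the 6 coefficients.
Solving, the top 2 coefficients vanish, and s(k) = -2k³ + k² - 8k - 3.
Then s(0) = -3.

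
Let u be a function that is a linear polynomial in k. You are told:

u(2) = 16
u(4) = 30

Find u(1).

Write u(k) = ak + b; the 2 given values yield a linear system in the 2 coefficients.
Solving, u(k) = 7k + 2.
Then u(1) = 9.

9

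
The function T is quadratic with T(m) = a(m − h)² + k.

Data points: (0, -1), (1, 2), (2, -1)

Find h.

1

First differences 3, -3; second difference -6 = 2a, so a = -3.
Expanding, the m-coefficient is −2ah = 6h; matching it to the data gives h = 1, and then k = 2.
So T(m) = -3(m − 1)² + 2.
Hence h = 1.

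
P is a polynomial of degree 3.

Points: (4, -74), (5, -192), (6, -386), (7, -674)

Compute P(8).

-1074

Write P(n) = an³ + bn² + cn + d; the 4 given values yield a linear system in the 4 coefficients.
Solving, P(n) = -3n³ + 7n² + 2n - 2.
Then P(8) = -1074.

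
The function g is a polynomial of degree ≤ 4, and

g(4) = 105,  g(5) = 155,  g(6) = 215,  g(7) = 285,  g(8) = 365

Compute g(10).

555

First differences: 50, 60, 70, 80. Second differences: 10, 10, 10.
Level-2 differences are constant, so g has degree 2.
Fitting a degree-2 polynomial gives g(n) = 5n² + 5n + 5.
Then g(10) = 555.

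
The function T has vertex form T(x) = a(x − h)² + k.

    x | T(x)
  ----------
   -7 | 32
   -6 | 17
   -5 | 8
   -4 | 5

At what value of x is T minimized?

-4

First differences -15, -9, -3; second difference 6 = 2a, so a = 3.
Expanding, the x-coefficient is −2ah = -6h; matching it to the data gives h = -4, and then k = 5.
So T(x) = 3(x + 4)² + 5.
Hence h = -4.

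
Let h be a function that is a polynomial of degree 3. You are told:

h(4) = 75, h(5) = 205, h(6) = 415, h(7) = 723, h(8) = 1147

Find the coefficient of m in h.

-8

First differences: 130, 210, 308, 424. Second differences: 80, 98, 116. Third differences: 18, 18.
Level-3 differences are constant, so h has degree 3.
Fitting a degree-3 polynomial gives h(m) = 3m³ - 5m² - 8m - 5.
The coefficient of m is -8.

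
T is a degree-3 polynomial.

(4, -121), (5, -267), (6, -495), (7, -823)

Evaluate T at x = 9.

-1851

Write T(x) = ax³ + bx² + cx + d; the 4 given values yield a linear system in the 4 coefficients.
Solving, T(x) = -3x³ + 4x² + x + 3.
Then T(9) = -1851.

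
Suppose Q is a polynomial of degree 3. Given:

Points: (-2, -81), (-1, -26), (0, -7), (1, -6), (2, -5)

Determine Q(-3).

First differences: 55, 19, 1, 1. Second differences: -36, -18, 0. Third differences: 18, 18.
Level-3 differences are constant, so Q has degree 3.
Fitting a degree-3 polynomial gives Q(t) = 3t³ - 9t² + 7t - 7.
Then Q(-3) = -190.

-190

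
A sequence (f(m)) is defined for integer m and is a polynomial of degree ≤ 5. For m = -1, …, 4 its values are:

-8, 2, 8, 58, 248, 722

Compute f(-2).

-22

First differences: 10, 6, 50, 190, 474. Second differences: -4, 44, 140, 284. Third differences: 48, 96, 144. Fourth differences: 48, 48.
Level-4 differences are constant, so f has degree 4.
Fitting a degree-4 polynomial gives f(m) = 2m^4 + 4m³ - 4m² + 4m + 2.
Then f(-2) = -22.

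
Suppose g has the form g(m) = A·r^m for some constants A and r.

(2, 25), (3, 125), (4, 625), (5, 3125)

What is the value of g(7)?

78125

Consecutive ratio: 125/25 = 5, and 625/125 = 5, so r = 5.
Then A·5^2 = 25 gives A = 1, and g(m) = 1·5^m.
g(7) = 1·5^7 = 78125.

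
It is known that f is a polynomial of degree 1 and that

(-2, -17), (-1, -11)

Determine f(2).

Write f(t) = at + b; the 2 given values yield a linear system in the 2 coefficients.
Solving, f(t) = 6t - 5.
Then f(2) = 7.

7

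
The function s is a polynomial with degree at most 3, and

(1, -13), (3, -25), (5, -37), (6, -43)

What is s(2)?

-19

Write s(k) = ak³ + bk² + ck + d; the 4 given values yield a linear system in the 4 coefficients.
Solving, the top 2 coefficients vanish, and s(k) = -6k - 7.
Then s(2) = -19.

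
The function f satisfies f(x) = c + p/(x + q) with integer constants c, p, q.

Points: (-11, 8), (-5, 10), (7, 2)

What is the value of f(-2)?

(f(x) − c)(x + q) = p for each data point; the three points give a linear system in c and q, then p follows.
Solving: c = 6, q = -1, p = -24, so f(x) = 6 − 24/(x − 1).
Then f(-2) = 6 − 24/(-3) = 14.

14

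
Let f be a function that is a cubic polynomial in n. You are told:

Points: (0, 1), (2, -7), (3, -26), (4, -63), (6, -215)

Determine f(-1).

2

Write f(n) = an³ + bn² + cn + d; the 5 given values yield a linear system in the 4 coefficients.
Solving, f(n) = -n³ + 1.
Then f(-1) = 2.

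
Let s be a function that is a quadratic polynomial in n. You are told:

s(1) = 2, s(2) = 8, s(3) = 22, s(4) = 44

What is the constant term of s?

First differences: 6, 14, 22. Second differences: 8, 8.
Level-2 differences are constant, so s has degree 2.
Fitting a degree-2 polynomial gives s(n) = 4n² - 6n + 4.
The constant term is s(0) = 4.

4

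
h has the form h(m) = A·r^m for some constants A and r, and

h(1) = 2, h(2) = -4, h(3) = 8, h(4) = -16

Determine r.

-2

Consecutive ratio: -4/2 = -2, and 8/(-4) = -2, so r = -2.
Then A·(-2)^1 = 2 gives A = -1, and h(m) = -1·(-2)^m.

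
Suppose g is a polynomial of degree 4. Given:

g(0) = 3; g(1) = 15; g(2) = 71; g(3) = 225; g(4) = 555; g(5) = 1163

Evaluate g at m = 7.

Write g(m) = am^4 + bm³ + cm² + dm + e; the 6 given values yield a linear system in the 5 coefficients.
Solving, g(m) = m^4 + 3m³ + 6m² + 2m + 3.
Then g(7) = 3741.

3741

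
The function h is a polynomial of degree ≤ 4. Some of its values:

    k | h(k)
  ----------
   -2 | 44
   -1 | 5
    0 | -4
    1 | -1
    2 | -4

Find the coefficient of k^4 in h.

0

First differences: -39, -9, 3, -3. Second differences: 30, 12, -6. Third differences: -18, -18.
Level-3 differences are constant, so h has degree 3.
Fitting a degree-3 polynomial gives h(k) = -3k³ + 6k² - 4.
The coefficient of k^4 is 0.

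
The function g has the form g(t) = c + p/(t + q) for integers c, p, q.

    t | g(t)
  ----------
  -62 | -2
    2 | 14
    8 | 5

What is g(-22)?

-4

(g(t) − c)(t + q) = p for each data point; the three points give a linear system in c and q, then p follows.
Solving: c = -1, q = 2, p = 60, so g(t) = -1 + 60/(t + 2).
Then g(-22) = -1 + 60/(-20) = -4.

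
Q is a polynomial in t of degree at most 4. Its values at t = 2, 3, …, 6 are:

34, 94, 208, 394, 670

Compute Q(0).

First differences: 60, 114, 186, 276. Second differences: 54, 72, 90. Third differences: 18, 18.
Level-3 differences are constant, so Q has degree 3.
Fitting a degree-3 polynomial gives Q(t) = 3t³ + 3t + 4.
Then Q(0) = 4.

4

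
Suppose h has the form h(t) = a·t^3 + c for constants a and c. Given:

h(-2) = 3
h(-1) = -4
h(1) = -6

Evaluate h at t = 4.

-69

From h(-2) = 3 and h(-1) = -4: -8a + c = 3 and -1a + c = -4.
Subtracting: 7a = -7, so a = -1; then c = 3 − (-1)·(-8) = -5.
So h(t) = -1t³ − 5, and h(4) = -69.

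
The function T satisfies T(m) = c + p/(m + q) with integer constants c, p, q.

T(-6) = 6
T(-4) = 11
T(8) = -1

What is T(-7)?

5

(T(m) − c)(m + q) = p for each data point; the three points give a linear system in c and q, then p follows.
Solving: c = 1, q = 2, p = -20, so T(m) = 1 − 20/(m + 2).
Then T(-7) = 1 − 20/(-5) = 5.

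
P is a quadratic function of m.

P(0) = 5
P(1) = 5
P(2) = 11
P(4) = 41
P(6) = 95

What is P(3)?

23

Write P(m) = am² + bm + c; the 5 given values yield a linear system in the 3 coefficients.
Solving, P(m) = 3m² - 3m + 5.
Then P(3) = 23.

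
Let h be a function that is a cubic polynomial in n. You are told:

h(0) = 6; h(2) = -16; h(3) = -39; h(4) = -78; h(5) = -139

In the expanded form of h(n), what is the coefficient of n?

Write h(n) = an³ + bn² + cn + d; the 5 given values yield a linear system in the 4 coefficients.
Solving, h(n) = -n³ + n² - 9n + 6.
The coefficient of n is -9.

-9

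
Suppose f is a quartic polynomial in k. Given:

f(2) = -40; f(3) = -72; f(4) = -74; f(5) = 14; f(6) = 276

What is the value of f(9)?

3306

Write f(k) = ak^4 + bk³ + ck² + dk + e; the 5 given values yield a linear system in the 5 coefficients.
Solving, f(k) = k^4 - 4k³ - 4k² - k - 6.
Then f(9) = 3306.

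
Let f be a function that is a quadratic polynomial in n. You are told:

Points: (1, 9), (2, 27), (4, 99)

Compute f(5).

153

Write f(n) = an² + bn + c; the 3 given values yield a linear system in the 3 coefficients.
Solving, f(n) = 6n² + 3.
Then f(5) = 153.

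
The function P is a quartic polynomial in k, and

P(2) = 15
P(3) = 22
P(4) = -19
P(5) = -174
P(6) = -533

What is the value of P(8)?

-2343

Write P(k) = ak^4 + bk³ + ck² + dk + e; the 5 given values yield a linear system in the 5 coefficients.
Solving, P(k) = -k^4 + 3k³ + 4k² - 5k + 1.
Then P(8) = -2343.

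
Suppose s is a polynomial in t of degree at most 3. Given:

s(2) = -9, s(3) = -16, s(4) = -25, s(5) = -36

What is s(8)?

-81

First differences: -7, -9, -11. Second differences: -2, -2.
Level-2 differences are constant, so s has degree 2.
Fitting a degree-2 polynomial gives s(t) = -t² - 2t - 1.
Then s(8) = -81.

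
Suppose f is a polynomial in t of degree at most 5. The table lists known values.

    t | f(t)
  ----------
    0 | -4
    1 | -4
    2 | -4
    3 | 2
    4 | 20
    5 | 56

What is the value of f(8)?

332

Write f(t) = at^5 + bt^4 + ct³ + dt² + et + p; the 6 given values yield a linear system in the 6 coefficients.
Solving, the top 2 coefficients vanish, and f(t) = t³ - 3t² + 2t - 4.
Then f(8) = 332.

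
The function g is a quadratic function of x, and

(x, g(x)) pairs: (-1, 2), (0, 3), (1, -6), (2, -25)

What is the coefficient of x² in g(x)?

Write g(x) = ax² + bx + c; the 4 given values yield a linear system in the 3 coefficients.
Solving, g(x) = -5x² - 4x + 3.
The coefficient of x² is -5.

-5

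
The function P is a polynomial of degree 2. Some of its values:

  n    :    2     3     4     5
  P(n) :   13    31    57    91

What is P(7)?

183

First differences: 18, 26, 34. Second differences: 8, 8.
Level-2 differences are constant, so P has degree 2.
Fitting a degree-2 polynomial gives P(n) = 4n² - 2n + 1.
Then P(7) = 183.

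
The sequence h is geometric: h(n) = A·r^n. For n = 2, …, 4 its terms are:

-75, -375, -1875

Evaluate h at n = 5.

-9375

Consecutive ratio: -375/(-75) = 5, and -1875/(-375) = 5, so r = 5.
Then A·5^2 = -75 gives A = -3, and h(n) = -3·5^n.
h(5) = -3·5^5 = -9375.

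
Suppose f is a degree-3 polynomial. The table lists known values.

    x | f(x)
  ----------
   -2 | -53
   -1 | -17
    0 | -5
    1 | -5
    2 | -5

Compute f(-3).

First differences: 36, 12, 0, 0. Second differences: -24, -12, 0. Third differences: 12, 12.
Level-3 differences are constant, so f has degree 3.
Fitting a degree-3 polynomial gives f(x) = 2x³ - 6x² + 4x - 5.
Then f(-3) = -125.

-125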